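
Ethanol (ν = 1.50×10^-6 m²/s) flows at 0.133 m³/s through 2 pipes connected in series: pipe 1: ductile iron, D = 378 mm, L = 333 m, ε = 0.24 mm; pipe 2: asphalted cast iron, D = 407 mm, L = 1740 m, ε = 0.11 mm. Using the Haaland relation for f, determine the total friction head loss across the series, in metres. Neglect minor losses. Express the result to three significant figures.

Pipe 1: V = 1.185 m/s, Re = 2.99×10^5, ε/D = 6.35×10^-4, f = 0.01882, h_1 = f(L/D)V²/2g = 1.187 m
Pipe 2: V = 1.022 m/s, Re = 2.77×10^5, ε/D = 2.70×10^-4, f = 0.01672, h_2 = f(L/D)V²/2g = 3.807 m
Series → Q common, losses add: H = Σh = 4.994 m

H ≈ 4.99 m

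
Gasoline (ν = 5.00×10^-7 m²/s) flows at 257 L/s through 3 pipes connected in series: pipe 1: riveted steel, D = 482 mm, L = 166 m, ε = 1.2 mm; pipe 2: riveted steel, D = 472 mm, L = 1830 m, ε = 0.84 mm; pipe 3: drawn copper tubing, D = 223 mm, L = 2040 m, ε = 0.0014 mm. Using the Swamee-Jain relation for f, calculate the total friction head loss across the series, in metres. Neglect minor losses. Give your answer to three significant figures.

H ≈ 214 m

Pipe 1: V = 1.408 m/s, Re = 1.36×10^6, ε/D = 0.00249, f = 0.02502, h_1 = f(L/D)V²/2g = 0.8713 m
Pipe 2: V = 1.469 m/s, Re = 1.39×10^6, ε/D = 0.00178, f = 0.02292, h_2 = f(L/D)V²/2g = 9.770 m
Pipe 3: V = 6.580 m/s, Re = 2.93×10^6, ε/D = 6.28×10^-6, f = 0.01006, h_3 = f(L/D)V²/2g = 203.2 m
Series → Q common, losses add: H = Σh = 213.8 m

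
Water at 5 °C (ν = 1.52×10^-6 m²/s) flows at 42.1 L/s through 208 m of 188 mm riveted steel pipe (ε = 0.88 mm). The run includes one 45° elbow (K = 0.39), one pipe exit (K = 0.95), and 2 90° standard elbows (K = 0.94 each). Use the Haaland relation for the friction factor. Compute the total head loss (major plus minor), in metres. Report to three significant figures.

H_L ≈ 4.31 m

V = 4Q/(πD²) = 1.517 m/s; V²/2g = 0.1172 m
Re = 1.88×10^5, ε/D = 0.00468 → f = 0.03031 (Haaland)
Major: h_f = f(L/D)·V²/2g = 0.03031·1106·0.1172 = 3.931 m
Minor: ΣK = 3.22; h_m = ΣK·V²/2g = 0.3775 m
Total H_L = 3.931 + 0.3775 = 4.309 m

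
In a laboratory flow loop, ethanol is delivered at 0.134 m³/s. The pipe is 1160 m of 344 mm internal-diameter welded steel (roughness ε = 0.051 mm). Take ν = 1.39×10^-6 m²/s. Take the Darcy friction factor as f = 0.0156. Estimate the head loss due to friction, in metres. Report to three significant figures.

h_f ≈ 5.57 m

V = 4Q/(πD²) = 4·0.134/(π·0.344²) = 1.442 m/s
h_f = f(L/D)V²/(2g) = 0.01560·(1160/0.344)·1.442²/(2·9.81) = 5.573 m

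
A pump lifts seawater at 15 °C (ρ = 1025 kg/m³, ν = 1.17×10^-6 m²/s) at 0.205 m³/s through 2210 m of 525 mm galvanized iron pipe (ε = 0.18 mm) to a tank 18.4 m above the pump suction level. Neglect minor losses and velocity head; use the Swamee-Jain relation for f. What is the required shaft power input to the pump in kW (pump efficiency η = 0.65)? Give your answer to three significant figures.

V = 4Q/(πD²) = 0.9470 m/s; Re = 4.25×10^5; ε/D = 3.43×10^-4; f = 0.01689
h_f = f(L/D)V²/2g = 3.249 m
Total head H = z + h_f = 18.4 + 3.249 = 21.65 m
P_hyd = ρgQH = 1025·9.81·0.205·21.65 = 44.63 kW
P_shaft = P_hyd/η = 44.63/0.65 = 68.66 kW

P_shaft ≈ 68.7 kW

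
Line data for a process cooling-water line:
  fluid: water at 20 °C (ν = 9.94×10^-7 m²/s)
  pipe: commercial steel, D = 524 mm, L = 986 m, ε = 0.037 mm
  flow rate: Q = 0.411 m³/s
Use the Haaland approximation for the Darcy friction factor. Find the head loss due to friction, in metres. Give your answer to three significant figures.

V = 4Q/(πD²) = 4·0.411/(π·0.524²) = 1.906 m/s
Re = VD/ν = 1.906·0.524/9.94×10^-7 = 1.00×10^6 → turbulent
ε/D = 0.037/524 = 7.06×10^-5
Haaland: f = 0.01286
h_f = f(L/D)V²/(2g) = 0.01286·(986/0.524)·1.906²/(2·9.81) = 4.481 m

h_f ≈ 4.48 m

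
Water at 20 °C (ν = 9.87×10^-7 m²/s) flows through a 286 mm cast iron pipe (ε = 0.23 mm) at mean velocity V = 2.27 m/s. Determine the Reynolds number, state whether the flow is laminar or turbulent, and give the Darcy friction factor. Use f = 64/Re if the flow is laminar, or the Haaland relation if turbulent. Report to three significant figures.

Re ≈ 6.58×10^5; turbulent; f ≈ 0.0191

Re = VD/ν = 2.270·0.286/9.87×10^-7 = 6.58×10^5
Re > 4000 → turbulent; ε/D = 8.04×10^-4
Haaland: f = 0.01914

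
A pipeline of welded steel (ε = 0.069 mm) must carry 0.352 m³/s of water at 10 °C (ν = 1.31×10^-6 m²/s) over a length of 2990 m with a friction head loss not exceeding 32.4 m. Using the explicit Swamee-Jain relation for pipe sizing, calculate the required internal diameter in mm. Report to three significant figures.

Swamee-Jain (Type III): D = 0.66·[ε^1.25·(LQ²/(gh_f))^4.75 + ν·Q^9.4·(L/(gh_f))^5.2]^0.04
LQ²/(gh_f) = 1.166; L/(gh_f) = 9.407
Term 1 = ε^1.25·(…)^4.75 = 1.30×10^-5; Term 2 = ν·Q^9.4·(…)^5.2 = 8.26×10^-6
D = 0.66·(1.30×10^-5 + 8.26×10^-6)^0.04 = 0.4292 m = 429 mm
Check: V = 2.43 m/s, Re = 7.97×10^5, f = 0.01454, h_f = 30.6 m ≈ 32.4 m ✓

D ≈ 429 mm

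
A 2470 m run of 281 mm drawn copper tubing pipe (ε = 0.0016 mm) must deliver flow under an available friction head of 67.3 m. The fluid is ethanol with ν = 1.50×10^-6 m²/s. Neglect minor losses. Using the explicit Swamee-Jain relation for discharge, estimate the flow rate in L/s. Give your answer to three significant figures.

Swamee-Jain (Type II): Q = -0.965·√(gD⁵h_f/L)·ln[ε/(3.7D) + √(3.17ν²L/(gD³h_f))]
√(gD⁵h_f/L) = √(9.81·0.281⁵·67.3/2470) = 0.02164
ε/(3.7D) = 1.54×10^-6; √(3.17ν²L/(gD³h_f)) = 3.47×10^-5
Q = -0.965·0.02164·ln(3.622×10^-5) = 0.2135 m³/s
Check: V = 3.44 m/s, Re = 6.45×10^5, f = 0.01262, h_f = 67.1 m ≈ 67.3 m ✓

Q ≈ 214 L/s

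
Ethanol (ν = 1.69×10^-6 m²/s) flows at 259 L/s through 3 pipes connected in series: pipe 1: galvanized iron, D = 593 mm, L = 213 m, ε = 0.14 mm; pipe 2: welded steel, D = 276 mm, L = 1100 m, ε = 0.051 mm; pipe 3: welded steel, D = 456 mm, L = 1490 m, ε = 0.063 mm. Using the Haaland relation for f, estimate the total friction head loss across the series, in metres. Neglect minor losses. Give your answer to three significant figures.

H ≈ 62.6 m

Pipe 1: V = 0.9378 m/s, Re = 3.29×10^5, ε/D = 2.36×10^-4, f = 0.01619, h_1 = f(L/D)V²/2g = 0.2606 m
Pipe 2: V = 4.329 m/s, Re = 7.07×10^5, ε/D = 1.85×10^-4, f = 0.01474, h_2 = f(L/D)V²/2g = 56.12 m
Pipe 3: V = 1.586 m/s, Re = 4.28×10^5, ε/D = 1.38×10^-4, f = 0.01492, h_3 = f(L/D)V²/2g = 6.249 m
Series → Q common, losses add: H = Σh = 62.63 m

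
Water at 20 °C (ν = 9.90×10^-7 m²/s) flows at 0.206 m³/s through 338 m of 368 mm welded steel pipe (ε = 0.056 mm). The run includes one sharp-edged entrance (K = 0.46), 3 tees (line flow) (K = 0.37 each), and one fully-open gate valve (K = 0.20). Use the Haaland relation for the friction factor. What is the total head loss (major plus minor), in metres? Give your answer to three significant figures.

H_L ≈ 2.86 m

V = 4Q/(πD²) = 1.937 m/s; V²/2g = 0.1912 m
Re = 7.20×10^5, ε/D = 1.52×10^-4 → f = 0.01436 (Haaland)
Major: h_f = f(L/D)·V²/2g = 0.01436·918.5·0.1912 = 2.522 m
Minor: ΣK = 1.77; h_m = ΣK·V²/2g = 0.3384 m
Total H_L = 2.522 + 0.3384 = 2.860 m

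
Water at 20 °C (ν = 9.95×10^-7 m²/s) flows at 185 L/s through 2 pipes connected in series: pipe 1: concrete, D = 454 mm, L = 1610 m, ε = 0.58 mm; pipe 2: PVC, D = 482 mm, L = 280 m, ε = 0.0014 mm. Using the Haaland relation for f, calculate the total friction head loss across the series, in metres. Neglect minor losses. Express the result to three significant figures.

H ≈ 5.43 m

Pipe 1: V = 1.143 m/s, Re = 5.21×10^5, ε/D = 0.00128, f = 0.02133, h_1 = f(L/D)V²/2g = 5.034 m
Pipe 2: V = 1.014 m/s, Re = 4.91×10^5, ε/D = 2.90×10^-6, f = 0.01314, h_2 = f(L/D)V²/2g = 0.3998 m
Series → Q common, losses add: H = Σh = 5.434 m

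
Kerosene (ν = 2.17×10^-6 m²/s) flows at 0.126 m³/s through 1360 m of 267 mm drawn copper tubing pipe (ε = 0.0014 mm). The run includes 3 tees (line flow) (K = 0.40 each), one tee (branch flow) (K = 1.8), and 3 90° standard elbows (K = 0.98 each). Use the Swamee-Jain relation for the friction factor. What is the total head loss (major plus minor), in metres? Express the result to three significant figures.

V = 4Q/(πD²) = 2.250 m/s; V²/2g = 0.2581 m
Re = 2.77×10^5, ε/D = 5.24×10^-6 → f = 0.01465 (Swamee-Jain)
Major: h_f = f(L/D)·V²/2g = 0.01465·5094·0.2581 = 19.26 m
Minor: ΣK = 5.94; h_m = ΣK·V²/2g = 1.533 m
Total H_L = 19.26 + 1.533 = 20.80 m

H_L ≈ 20.8 m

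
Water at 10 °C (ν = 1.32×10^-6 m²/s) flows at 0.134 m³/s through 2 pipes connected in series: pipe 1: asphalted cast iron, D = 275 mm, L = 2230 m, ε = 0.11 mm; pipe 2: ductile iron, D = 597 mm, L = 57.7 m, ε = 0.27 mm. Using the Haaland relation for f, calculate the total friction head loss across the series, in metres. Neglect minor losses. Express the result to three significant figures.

H ≈ 35.7 m

Pipe 1: V = 2.256 m/s, Re = 4.70×10^5, ε/D = 4.00×10^-4, f = 0.01696, h_1 = f(L/D)V²/2g = 35.69 m
Pipe 2: V = 0.4787 m/s, Re = 2.17×10^5, ε/D = 4.52×10^-4, f = 0.01825, h_2 = f(L/D)V²/2g = 0.02060 m
Series → Q common, losses add: H = Σh = 35.71 m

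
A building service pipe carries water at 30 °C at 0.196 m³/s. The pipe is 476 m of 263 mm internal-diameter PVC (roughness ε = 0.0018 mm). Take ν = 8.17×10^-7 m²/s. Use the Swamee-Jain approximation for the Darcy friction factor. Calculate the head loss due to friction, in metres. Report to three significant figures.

h_f ≈ 13.8 m

V = 4Q/(πD²) = 4·0.196/(π·0.263²) = 3.608 m/s
Re = VD/ν = 3.608·0.263/8.17×10^-7 = 1.16×10^6 → turbulent
ε/D = 0.0018/263 = 6.84×10^-6
Swamee-Jain: f = 0.01151
h_f = f(L/D)V²/(2g) = 0.01151·(476/0.263)·3.608²/(2·9.81) = 13.82 m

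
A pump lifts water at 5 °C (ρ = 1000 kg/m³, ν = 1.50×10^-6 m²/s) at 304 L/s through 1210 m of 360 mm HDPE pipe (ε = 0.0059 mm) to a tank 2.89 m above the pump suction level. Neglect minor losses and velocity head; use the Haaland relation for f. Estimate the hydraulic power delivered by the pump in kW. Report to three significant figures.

P_hyd ≈ 65.6 kW

V = 4Q/(πD²) = 2.987 m/s; Re = 7.17×10^5; ε/D = 1.64×10^-5; f = 0.01251
h_f = f(L/D)V²/2g = 19.11 m
Total head H = z + h_f = 2.89 + 19.11 = 22.00 m
P_hyd = ρgQH = 1000·9.81·0.304·22.00 = 65.61 kW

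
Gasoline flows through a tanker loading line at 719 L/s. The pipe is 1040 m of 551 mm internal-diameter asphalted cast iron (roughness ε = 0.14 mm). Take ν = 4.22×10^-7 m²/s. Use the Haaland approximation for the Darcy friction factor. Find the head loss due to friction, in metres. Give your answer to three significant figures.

V = 4Q/(πD²) = 4·0.719/(π·0.551²) = 3.015 m/s
Re = VD/ν = 3.015·0.551/4.22×10^-7 = 3.94×10^6 → turbulent
ε/D = 0.14/551 = 2.54×10^-4
Haaland: f = 0.01465
h_f = f(L/D)V²/(2g) = 0.01465·(1040/0.551)·3.015²/(2·9.81) = 12.81 m

h_f ≈ 12.8 m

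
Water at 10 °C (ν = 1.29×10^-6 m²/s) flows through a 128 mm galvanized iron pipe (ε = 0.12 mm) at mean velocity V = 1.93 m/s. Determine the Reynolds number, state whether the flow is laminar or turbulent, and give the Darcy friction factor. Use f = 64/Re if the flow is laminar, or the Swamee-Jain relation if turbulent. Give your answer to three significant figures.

Re ≈ 1.92×10^5; turbulent; f ≈ 0.0210

Re = VD/ν = 1.930·0.128/1.29×10^-6 = 1.92×10^5
Re > 4000 → turbulent; ε/D = 9.37×10^-4
Swamee-Jain: f = 0.02100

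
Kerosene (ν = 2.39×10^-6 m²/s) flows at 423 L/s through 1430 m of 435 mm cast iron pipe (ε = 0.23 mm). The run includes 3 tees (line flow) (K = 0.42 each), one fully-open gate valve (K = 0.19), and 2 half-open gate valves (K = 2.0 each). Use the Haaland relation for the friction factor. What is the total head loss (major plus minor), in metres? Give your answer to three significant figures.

H_L ≈ 26.3 m

V = 4Q/(πD²) = 2.846 m/s; V²/2g = 0.4129 m
Re = 5.18×10^5, ε/D = 5.29×10^-4 → f = 0.01773 (Haaland)
Major: h_f = f(L/D)·V²/2g = 0.01773·3287·0.4129 = 24.07 m
Minor: ΣK = 5.45; h_m = ΣK·V²/2g = 2.250 m
Total H_L = 24.07 + 2.250 = 26.32 m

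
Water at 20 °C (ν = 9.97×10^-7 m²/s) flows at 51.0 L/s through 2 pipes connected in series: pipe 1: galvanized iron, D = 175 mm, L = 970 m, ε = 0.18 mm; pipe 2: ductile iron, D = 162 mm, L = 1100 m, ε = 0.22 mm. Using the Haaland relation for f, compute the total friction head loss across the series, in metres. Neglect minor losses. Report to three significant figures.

Pipe 1: V = 2.120 m/s, Re = 3.72×10^5, ε/D = 0.00103, f = 0.02049, h_1 = f(L/D)V²/2g = 26.02 m
Pipe 2: V = 2.474 m/s, Re = 4.02×10^5, ε/D = 0.00136, f = 0.02175, h_2 = f(L/D)V²/2g = 46.08 m
Series → Q common, losses add: H = Σh = 72.10 m

H ≈ 72.1 m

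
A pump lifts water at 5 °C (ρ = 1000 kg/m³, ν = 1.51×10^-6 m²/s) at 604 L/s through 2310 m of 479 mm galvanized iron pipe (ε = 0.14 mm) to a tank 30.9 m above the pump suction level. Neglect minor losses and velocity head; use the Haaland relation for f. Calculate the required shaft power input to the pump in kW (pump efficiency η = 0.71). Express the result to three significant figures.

V = 4Q/(πD²) = 3.352 m/s; Re = 1.06×10^6; ε/D = 2.92×10^-4; f = 0.01550
h_f = f(L/D)V²/2g = 42.79 m
Total head H = z + h_f = 30.9 + 42.79 = 73.69 m
P_hyd = ρgQH = 1000·9.81·0.604·73.69 = 436.6 kW
P_shaft = P_hyd/η = 436.6/0.71 = 615.0 kW

P_shaft ≈ 615 kW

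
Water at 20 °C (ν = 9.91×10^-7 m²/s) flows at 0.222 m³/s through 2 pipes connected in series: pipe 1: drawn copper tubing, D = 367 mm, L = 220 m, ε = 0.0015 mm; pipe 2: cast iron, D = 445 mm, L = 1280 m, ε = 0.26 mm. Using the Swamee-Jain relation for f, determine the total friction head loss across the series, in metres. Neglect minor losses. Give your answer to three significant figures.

Pipe 1: V = 2.099 m/s, Re = 7.77×10^5, ε/D = 4.09×10^-6, f = 0.01220, h_1 = f(L/D)V²/2g = 1.642 m
Pipe 2: V = 1.427 m/s, Re = 6.41×10^5, ε/D = 5.84×10^-4, f = 0.01810, h_2 = f(L/D)V²/2g = 5.406 m
Series → Q common, losses add: H = Σh = 7.048 m

H ≈ 7.05 m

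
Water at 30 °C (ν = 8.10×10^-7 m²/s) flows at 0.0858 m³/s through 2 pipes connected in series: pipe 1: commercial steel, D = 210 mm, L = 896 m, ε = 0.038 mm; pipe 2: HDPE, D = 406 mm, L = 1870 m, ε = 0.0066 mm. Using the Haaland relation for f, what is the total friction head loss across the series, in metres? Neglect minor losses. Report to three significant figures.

Pipe 1: V = 2.477 m/s, Re = 6.42×10^5, ε/D = 1.81×10^-4, f = 0.01480, h_1 = f(L/D)V²/2g = 19.75 m
Pipe 2: V = 0.6627 m/s, Re = 3.32×10^5, ε/D = 1.63×10^-5, f = 0.01422, h_2 = f(L/D)V²/2g = 1.466 m
Series → Q common, losses add: H = Σh = 21.22 m

H ≈ 21.2 m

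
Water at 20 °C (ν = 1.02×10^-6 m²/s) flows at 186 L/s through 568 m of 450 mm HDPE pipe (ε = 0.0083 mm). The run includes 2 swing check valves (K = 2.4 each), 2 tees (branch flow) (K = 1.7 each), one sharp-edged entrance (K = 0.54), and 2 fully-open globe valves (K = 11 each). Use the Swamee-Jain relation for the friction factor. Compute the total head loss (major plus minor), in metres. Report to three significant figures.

V = 4Q/(πD²) = 1.169 m/s; V²/2g = 0.06971 m
Re = 5.16×10^5, ε/D = 1.84×10^-5 → f = 0.01331 (Swamee-Jain)
Major: h_f = f(L/D)·V²/2g = 0.01331·1262·0.06971 = 1.172 m
Minor: ΣK = 30.7; h_m = ΣK·V²/2g = 2.143 m
Total H_L = 1.172 + 2.143 = 3.314 m

H_L ≈ 3.31 m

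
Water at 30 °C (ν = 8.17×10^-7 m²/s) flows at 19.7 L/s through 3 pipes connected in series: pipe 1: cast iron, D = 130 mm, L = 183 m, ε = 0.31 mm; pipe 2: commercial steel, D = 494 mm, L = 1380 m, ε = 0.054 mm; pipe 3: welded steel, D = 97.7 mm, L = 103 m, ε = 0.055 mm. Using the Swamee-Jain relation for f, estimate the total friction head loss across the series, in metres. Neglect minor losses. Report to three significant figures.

H ≈ 11.0 m

Pipe 1: V = 1.484 m/s, Re = 2.36×10^5, ε/D = 0.00238, f = 0.02539, h_1 = f(L/D)V²/2g = 4.013 m
Pipe 2: V = 0.1028 m/s, Re = 6.21×10^4, ε/D = 1.09×10^-4, f = 0.02028, h_2 = f(L/D)V²/2g = 0.03050 m
Pipe 3: V = 2.628 m/s, Re = 3.14×10^5, ε/D = 5.63×10^-4, f = 0.01863, h_3 = f(L/D)V²/2g = 6.911 m
Series → Q common, losses add: H = Σh = 10.95 m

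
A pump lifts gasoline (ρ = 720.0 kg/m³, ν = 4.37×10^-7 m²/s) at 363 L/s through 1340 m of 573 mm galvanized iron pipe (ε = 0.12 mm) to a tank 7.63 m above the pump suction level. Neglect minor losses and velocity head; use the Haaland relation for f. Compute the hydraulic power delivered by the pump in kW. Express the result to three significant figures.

P_hyd ≈ 28.3 kW

V = 4Q/(πD²) = 1.408 m/s; Re = 1.85×10^6; ε/D = 2.09×10^-4; f = 0.01435
h_f = f(L/D)V²/2g = 3.390 m
Total head H = z + h_f = 7.63 + 3.390 = 11.02 m
P_hyd = ρgQH = 720.0·9.81·0.363·11.02 = 28.25 kW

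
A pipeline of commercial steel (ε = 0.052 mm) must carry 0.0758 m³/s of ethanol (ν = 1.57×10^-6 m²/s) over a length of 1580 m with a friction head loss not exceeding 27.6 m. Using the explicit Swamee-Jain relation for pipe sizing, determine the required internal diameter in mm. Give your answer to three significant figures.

D ≈ 217 mm

Swamee-Jain (Type III): D = 0.66·[ε^1.25·(LQ²/(gh_f))^4.75 + ν·Q^9.4·(L/(gh_f))^5.2]^0.04
LQ²/(gh_f) = 0.03353; L/(gh_f) = 5.836
Term 1 = ε^1.25·(…)^4.75 = 4.37×10^-13; Term 2 = ν·Q^9.4·(…)^5.2 = 4.45×10^-13
D = 0.66·(4.37×10^-13 + 4.45×10^-13)^0.04 = 0.2175 m = 217 mm
Check: V = 2.04 m/s, Re = 2.83×10^5, f = 0.01672, h_f = 25.8 m ≈ 27.6 m ✓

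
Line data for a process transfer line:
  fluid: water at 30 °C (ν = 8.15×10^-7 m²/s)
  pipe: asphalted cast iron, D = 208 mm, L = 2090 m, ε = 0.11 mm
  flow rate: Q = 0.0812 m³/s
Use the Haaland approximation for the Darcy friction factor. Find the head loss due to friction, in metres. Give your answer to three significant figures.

h_f ≈ 51.5 m

V = 4Q/(πD²) = 4·0.0812/(π·0.208²) = 2.390 m/s
Re = VD/ν = 2.390·0.208/8.15×10^-7 = 6.10×10^5 → turbulent
ε/D = 0.11/208 = 5.29×10^-4
Haaland: f = 0.01762
h_f = f(L/D)V²/(2g) = 0.01762·(2090/0.208)·2.390²/(2·9.81) = 51.53 m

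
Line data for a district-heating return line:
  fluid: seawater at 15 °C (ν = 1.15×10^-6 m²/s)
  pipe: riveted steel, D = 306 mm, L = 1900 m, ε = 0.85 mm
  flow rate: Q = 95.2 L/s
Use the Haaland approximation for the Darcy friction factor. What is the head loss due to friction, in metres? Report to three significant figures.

h_f ≈ 13.8 m

V = 4Q/(πD²) = 4·0.0952/(π·0.306²) = 1.295 m/s
Re = VD/ν = 1.295·0.306/1.15×10^-6 = 3.44×10^5 → turbulent
ε/D = 0.85/306 = 0.00278
Haaland: f = 0.02603
h_f = f(L/D)V²/(2g) = 0.02603·(1900/0.306)·1.295²/(2·9.81) = 13.80 m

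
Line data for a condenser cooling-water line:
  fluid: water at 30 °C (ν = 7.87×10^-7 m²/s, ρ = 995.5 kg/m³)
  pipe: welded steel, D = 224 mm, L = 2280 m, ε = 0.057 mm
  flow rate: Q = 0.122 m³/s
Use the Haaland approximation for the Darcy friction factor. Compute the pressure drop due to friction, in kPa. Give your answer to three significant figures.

V = 4Q/(πD²) = 4·0.122/(π·0.224²) = 3.096 m/s
Re = VD/ν = 3.096·0.224/7.87×10^-7 = 8.81×10^5 → turbulent
ε/D = 0.057/224 = 2.54×10^-4
Haaland: f = 0.01526
h_f = f(L/D)V²/(2g) = 0.01526·(2280/0.224)·3.096²/(2·9.81) = 75.86 m
Δp = ρg·h_f = 995.5·9.81·75.86 = 740.8 kPa

Δp ≈ 741 kPa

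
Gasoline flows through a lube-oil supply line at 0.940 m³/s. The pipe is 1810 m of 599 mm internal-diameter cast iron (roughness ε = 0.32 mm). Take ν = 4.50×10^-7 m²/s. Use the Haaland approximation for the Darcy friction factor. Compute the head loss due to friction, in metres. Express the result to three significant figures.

h_f ≈ 29.3 m

V = 4Q/(πD²) = 4·0.940/(π·0.599²) = 3.336 m/s
Re = VD/ν = 3.336·0.599/4.50×10^-7 = 4.44×10^6 → turbulent
ε/D = 0.32/599 = 5.34×10^-4
Haaland: f = 0.01708
h_f = f(L/D)V²/(2g) = 0.01708·(1810/0.599)·3.336²/(2·9.81) = 29.27 m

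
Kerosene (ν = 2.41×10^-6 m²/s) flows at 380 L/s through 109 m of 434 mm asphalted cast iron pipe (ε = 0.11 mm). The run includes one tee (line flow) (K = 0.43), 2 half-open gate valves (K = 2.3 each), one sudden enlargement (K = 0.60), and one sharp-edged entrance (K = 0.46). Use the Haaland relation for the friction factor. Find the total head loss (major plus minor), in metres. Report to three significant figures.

H_L ≈ 3.39 m

V = 4Q/(πD²) = 2.569 m/s; V²/2g = 0.3363 m
Re = 4.63×10^5, ε/D = 2.53×10^-4 → f = 0.01586 (Haaland)
Major: h_f = f(L/D)·V²/2g = 0.01586·251.2·0.3363 = 1.340 m
Minor: ΣK = 6.09; h_m = ΣK·V²/2g = 2.048 m
Total H_L = 1.340 + 2.048 = 3.388 m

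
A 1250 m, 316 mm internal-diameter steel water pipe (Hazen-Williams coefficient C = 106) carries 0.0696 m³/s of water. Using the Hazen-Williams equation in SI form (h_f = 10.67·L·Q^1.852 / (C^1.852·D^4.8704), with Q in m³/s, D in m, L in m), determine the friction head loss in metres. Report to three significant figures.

h_f = 10.67·1250·0.0696^1.852 / (106^1.852·0.316^4.8704) = 4.650 m

h_f ≈ 4.65 m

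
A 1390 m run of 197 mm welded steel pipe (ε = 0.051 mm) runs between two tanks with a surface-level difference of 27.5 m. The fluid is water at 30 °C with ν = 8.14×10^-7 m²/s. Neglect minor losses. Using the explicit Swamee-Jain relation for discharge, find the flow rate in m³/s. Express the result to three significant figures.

Q ≈ 0.0669 m³/s

Swamee-Jain (Type II): Q = -0.965·√(gD⁵h_f/L)·ln[ε/(3.7D) + √(3.17ν²L/(gD³h_f))]
√(gD⁵h_f/L) = √(9.81·0.197⁵·27.5/1390) = 0.007589
ε/(3.7D) = 7.00×10^-5; √(3.17ν²L/(gD³h_f)) = 3.76×10^-5
Q = -0.965·0.007589·ln(1.076×10^-4) = 0.06691 m³/s
Check: V = 2.20 m/s, Re = 5.31×10^5, f = 0.01596, h_f = 27.7 m ≈ 27.5 m ✓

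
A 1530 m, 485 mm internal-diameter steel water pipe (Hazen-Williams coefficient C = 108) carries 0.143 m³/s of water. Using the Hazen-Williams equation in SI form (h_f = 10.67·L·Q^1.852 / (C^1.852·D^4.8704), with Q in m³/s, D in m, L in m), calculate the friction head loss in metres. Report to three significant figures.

h_f = 10.67·1530·0.143^1.852 / (108^1.852·0.485^4.8704) = 2.589 m

h_f ≈ 2.59 m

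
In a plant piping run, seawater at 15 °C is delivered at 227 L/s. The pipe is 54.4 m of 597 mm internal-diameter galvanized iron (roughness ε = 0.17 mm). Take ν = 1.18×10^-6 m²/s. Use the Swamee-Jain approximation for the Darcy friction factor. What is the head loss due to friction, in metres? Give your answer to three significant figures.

V = 4Q/(πD²) = 4·0.227/(π·0.597²) = 0.8109 m/s
Re = VD/ν = 0.8109·0.597/1.18×10^-6 = 4.10×10^5 → turbulent
ε/D = 0.17/597 = 2.85×10^-4
Swamee-Jain: f = 0.01649
h_f = f(L/D)V²/(2g) = 0.01649·(54.4/0.597)·0.8109²/(2·9.81) = 0.05038 m

h_f ≈ 0.0504 m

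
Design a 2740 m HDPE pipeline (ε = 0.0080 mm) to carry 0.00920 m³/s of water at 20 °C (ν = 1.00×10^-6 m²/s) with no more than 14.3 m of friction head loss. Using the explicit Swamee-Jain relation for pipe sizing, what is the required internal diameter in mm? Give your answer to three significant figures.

Swamee-Jain (Type III): D = 0.66·[ε^1.25·(LQ²/(gh_f))^4.75 + ν·Q^9.4·(L/(gh_f))^5.2]^0.04
LQ²/(gh_f) = 0.001653; L/(gh_f) = 19.53
Term 1 = ε^1.25·(…)^4.75 = 2.61×10^-20; Term 2 = ν·Q^9.4·(…)^5.2 = 3.73×10^-19
D = 0.66·(2.61×10^-20 + 3.73×10^-19)^0.04 = 0.1212 m = 121 mm
Check: V = 0.797 m/s, Re = 9.66×10^4, f = 0.01838, h_f = 13.5 m ≈ 14.3 m ✓

D ≈ 121 mm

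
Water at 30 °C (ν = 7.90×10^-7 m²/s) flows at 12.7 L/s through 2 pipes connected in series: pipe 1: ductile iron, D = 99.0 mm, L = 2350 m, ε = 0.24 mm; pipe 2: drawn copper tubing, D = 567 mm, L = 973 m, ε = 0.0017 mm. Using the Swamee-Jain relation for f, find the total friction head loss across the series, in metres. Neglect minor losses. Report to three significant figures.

H ≈ 84.3 m

Pipe 1: V = 1.650 m/s, Re = 2.07×10^5, ε/D = 0.00242, f = 0.02560, h_1 = f(L/D)V²/2g = 84.30 m
Pipe 2: V = 0.05030 m/s, Re = 3.61×10^4, ε/D = 3.00×10^-6, f = 0.02238, h_2 = f(L/D)V²/2g = 0.004953 m
Series → Q common, losses add: H = Σh = 84.30 m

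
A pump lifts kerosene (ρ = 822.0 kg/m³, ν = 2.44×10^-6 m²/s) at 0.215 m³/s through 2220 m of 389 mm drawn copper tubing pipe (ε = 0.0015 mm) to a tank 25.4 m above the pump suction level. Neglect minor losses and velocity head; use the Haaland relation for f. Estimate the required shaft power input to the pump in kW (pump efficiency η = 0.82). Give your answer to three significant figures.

V = 4Q/(πD²) = 1.809 m/s; Re = 2.88×10^5; ε/D = 3.86×10^-6; f = 0.01448
h_f = f(L/D)V²/2g = 13.78 m
Total head H = z + h_f = 25.4 + 13.78 = 39.18 m
P_hyd = ρgQH = 822.0·9.81·0.215·39.18 = 67.93 kW
P_shaft = P_hyd/η = 67.93/0.82 = 82.84 kW

P_shaft ≈ 82.8 kW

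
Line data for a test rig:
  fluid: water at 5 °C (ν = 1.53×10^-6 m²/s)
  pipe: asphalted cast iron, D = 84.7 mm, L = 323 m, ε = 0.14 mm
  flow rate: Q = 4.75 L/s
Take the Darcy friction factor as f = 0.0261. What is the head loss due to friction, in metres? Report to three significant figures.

V = 4Q/(πD²) = 4·0.00475/(π·0.0847²) = 0.8430 m/s
h_f = f(L/D)V²/(2g) = 0.02610·(323/0.0847)·0.8430²/(2·9.81) = 3.605 m

h_f ≈ 3.61 m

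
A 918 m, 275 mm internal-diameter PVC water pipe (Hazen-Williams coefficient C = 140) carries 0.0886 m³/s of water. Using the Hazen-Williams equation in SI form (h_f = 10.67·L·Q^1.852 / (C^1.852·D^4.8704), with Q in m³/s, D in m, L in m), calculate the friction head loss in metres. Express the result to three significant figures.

h_f ≈ 6.28 m

h_f = 10.67·918·0.0886^1.852 / (140^1.852·0.275^4.8704) = 6.276 m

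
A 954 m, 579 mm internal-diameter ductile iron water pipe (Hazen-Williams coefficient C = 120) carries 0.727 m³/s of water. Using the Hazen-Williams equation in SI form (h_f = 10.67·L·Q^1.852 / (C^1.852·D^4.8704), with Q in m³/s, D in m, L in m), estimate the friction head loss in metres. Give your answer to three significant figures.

h_f = 10.67·954·0.727^1.852 / (120^1.852·0.579^4.8704) = 11.39 m

h_f ≈ 11.4 m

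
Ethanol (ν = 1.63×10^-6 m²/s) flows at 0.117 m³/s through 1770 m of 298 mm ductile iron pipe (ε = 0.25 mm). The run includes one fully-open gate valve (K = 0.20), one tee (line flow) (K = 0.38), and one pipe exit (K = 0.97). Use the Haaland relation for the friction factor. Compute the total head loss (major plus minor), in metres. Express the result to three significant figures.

H_L ≈ 17.1 m

V = 4Q/(πD²) = 1.678 m/s; V²/2g = 0.1434 m
Re = 3.07×10^5, ε/D = 8.39×10^-4 → f = 0.01980 (Haaland)
Major: h_f = f(L/D)·V²/2g = 0.01980·5940·0.1434 = 16.86 m
Minor: ΣK = 1.55; h_m = ΣK·V²/2g = 0.2223 m
Total H_L = 16.86 + 0.2223 = 17.09 m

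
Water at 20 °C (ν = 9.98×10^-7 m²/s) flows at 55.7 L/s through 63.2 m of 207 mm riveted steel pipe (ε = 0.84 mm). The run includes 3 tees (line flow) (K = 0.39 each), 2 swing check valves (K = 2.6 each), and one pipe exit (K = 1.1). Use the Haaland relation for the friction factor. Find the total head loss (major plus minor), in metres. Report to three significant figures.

V = 4Q/(πD²) = 1.655 m/s; V²/2g = 0.1396 m
Re = 3.43×10^5, ε/D = 0.00406 → f = 0.02888 (Haaland)
Major: h_f = f(L/D)·V²/2g = 0.02888·305.3·0.1396 = 1.231 m
Minor: ΣK = 7.47; h_m = ΣK·V²/2g = 1.043 m
Total H_L = 1.231 + 1.043 = 2.274 m

H_L ≈ 2.27 m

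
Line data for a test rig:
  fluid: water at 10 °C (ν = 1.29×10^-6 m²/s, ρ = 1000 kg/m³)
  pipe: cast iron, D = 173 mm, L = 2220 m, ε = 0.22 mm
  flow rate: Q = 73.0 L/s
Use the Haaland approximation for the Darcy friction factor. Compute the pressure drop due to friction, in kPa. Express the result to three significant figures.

Δp ≈ 1320 kPa

V = 4Q/(πD²) = 4·0.0730/(π·0.173²) = 3.106 m/s
Re = VD/ν = 3.106·0.173/1.29×10^-6 = 4.16×10^5 → turbulent
ε/D = 0.22/173 = 0.00127
Haaland: f = 0.02141
h_f = f(L/D)V²/(2g) = 0.02141·(2220/0.173)·3.106²/(2·9.81) = 135.0 m
Δp = ρg·h_f = 1000·9.81·135.0 = 1325 kPa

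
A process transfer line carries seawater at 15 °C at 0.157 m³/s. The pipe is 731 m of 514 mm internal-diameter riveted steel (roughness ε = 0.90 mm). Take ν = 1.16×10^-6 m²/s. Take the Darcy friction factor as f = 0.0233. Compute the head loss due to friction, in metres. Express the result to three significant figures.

V = 4Q/(πD²) = 4·0.157/(π·0.514²) = 0.7566 m/s
h_f = f(L/D)V²/(2g) = 0.02330·(731/0.514)·0.7566²/(2·9.81) = 0.9669 m

h_f ≈ 0.967 m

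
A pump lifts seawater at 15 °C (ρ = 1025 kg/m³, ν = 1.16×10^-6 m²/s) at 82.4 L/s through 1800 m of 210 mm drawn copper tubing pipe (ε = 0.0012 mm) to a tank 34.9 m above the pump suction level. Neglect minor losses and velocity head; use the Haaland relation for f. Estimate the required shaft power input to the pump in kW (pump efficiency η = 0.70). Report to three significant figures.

V = 4Q/(πD²) = 2.379 m/s; Re = 4.31×10^5; ε/D = 5.71×10^-6; f = 0.01348
h_f = f(L/D)V²/2g = 33.32 m
Total head H = z + h_f = 34.9 + 33.32 = 68.22 m
P_hyd = ρgQH = 1025·9.81·0.0824·68.22 = 56.52 kW
P_shaft = P_hyd/η = 56.52/0.70 = 80.75 kW

P_shaft ≈ 80.7 kW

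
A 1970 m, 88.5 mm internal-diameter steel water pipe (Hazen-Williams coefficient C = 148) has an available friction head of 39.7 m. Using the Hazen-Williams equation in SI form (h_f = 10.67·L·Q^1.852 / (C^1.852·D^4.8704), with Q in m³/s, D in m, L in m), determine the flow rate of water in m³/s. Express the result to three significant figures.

Rearranging: Q = [h_f·C^1.852·D^4.8704 / (10.67·L)]^(1/1.852)
Q = [39.7·148^1.852·0.0885^4.8704 / (10.67·1970)]^0.540 = 0.008515 m³/s

Q ≈ 0.00851 m³/s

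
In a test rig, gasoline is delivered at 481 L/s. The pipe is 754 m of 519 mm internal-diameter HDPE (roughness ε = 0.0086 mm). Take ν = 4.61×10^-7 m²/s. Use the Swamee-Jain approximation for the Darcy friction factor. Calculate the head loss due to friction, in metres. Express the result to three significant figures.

h_f ≈ 4.08 m

V = 4Q/(πD²) = 4·0.481/(π·0.519²) = 2.274 m/s
Re = VD/ν = 2.274·0.519/4.61×10^-7 = 2.56×10^6 → turbulent
ε/D = 0.0086/519 = 1.66×10^-5
Swamee-Jain: f = 0.01065
h_f = f(L/D)V²/(2g) = 0.01065·(754/0.519)·2.274²/(2·9.81) = 4.076 m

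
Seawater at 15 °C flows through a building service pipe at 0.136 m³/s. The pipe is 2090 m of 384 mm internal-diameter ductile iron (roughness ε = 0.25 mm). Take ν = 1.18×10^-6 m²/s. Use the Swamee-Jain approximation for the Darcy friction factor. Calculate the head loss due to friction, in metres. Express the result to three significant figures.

V = 4Q/(πD²) = 4·0.136/(π·0.384²) = 1.174 m/s
Re = VD/ν = 1.174·0.384/1.18×10^-6 = 3.82×10^5 → turbulent
ε/D = 0.25/384 = 6.51×10^-4
Swamee-Jain: f = 0.01889
h_f = f(L/D)V²/(2g) = 0.01889·(2090/0.384)·1.174²/(2·9.81) = 7.227 m

h_f ≈ 7.23 m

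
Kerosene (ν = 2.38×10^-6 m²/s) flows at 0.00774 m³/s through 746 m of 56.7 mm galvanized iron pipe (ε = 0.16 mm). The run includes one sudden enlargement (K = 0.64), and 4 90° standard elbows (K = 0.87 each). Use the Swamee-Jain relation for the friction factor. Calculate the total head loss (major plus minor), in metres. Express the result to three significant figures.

V = 4Q/(πD²) = 3.065 m/s; V²/2g = 0.4789 m
Re = 7.30×10^4, ε/D = 0.00282 → f = 0.02781 (Swamee-Jain)
Major: h_f = f(L/D)·V²/2g = 0.02781·13157·0.4789 = 175.2 m
Minor: ΣK = 4.12; h_m = ΣK·V²/2g = 1.973 m
Total H_L = 175.2 + 1.973 = 177.2 m

H_L ≈ 177 m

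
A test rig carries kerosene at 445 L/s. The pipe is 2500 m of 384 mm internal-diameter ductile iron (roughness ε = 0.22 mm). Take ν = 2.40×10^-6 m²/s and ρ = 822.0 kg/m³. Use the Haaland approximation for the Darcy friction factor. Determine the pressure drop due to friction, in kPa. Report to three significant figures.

V = 4Q/(πD²) = 4·0.445/(π·0.384²) = 3.842 m/s
Re = VD/ν = 3.842·0.384/2.40×10^-6 = 6.15×10^5 → turbulent
ε/D = 0.22/384 = 5.73×10^-4
Haaland: f = 0.01789
h_f = f(L/D)V²/(2g) = 0.01789·(2500/0.384)·3.842²/(2·9.81) = 87.65 m
Δp = ρg·h_f = 822.0·9.81·87.65 = 706.8 kPa

Δp ≈ 707 kPa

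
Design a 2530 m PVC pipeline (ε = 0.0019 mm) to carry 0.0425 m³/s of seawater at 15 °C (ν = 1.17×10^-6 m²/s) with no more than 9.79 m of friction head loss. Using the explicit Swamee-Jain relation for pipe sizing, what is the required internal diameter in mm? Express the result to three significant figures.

D ≈ 230 mm

Swamee-Jain (Type III): D = 0.66·[ε^1.25·(LQ²/(gh_f))^4.75 + ν·Q^9.4·(L/(gh_f))^5.2]^0.04
LQ²/(gh_f) = 0.04758; L/(gh_f) = 26.34
Term 1 = ε^1.25·(…)^4.75 = 3.68×10^-14; Term 2 = ν·Q^9.4·(…)^5.2 = 3.65×10^-12
D = 0.66·(3.68×10^-14 + 3.65×10^-12)^0.04 = 0.2303 m = 230 mm
Check: V = 1.02 m/s, Re = 2.01×10^5, f = 0.01560, h_f = 9.10 m ≈ 9.79 m ✓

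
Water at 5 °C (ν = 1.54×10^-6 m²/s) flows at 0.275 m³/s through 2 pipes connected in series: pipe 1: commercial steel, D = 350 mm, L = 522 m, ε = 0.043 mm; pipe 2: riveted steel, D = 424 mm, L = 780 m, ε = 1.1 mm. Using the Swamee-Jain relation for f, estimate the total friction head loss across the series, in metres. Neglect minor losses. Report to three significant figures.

H ≈ 18.0 m

Pipe 1: V = 2.858 m/s, Re = 6.50×10^5, ε/D = 1.23×10^-4, f = 0.01435, h_1 = f(L/D)V²/2g = 8.909 m
Pipe 2: V = 1.948 m/s, Re = 5.36×10^5, ε/D = 0.00259, f = 0.02552, h_2 = f(L/D)V²/2g = 9.076 m
Series → Q common, losses add: H = Σh = 17.98 m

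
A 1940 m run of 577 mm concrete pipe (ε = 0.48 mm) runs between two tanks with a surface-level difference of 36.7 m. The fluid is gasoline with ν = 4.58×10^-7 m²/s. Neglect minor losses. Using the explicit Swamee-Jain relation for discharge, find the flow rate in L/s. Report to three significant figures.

Swamee-Jain (Type II): Q = -0.965·√(gD⁵h_f/L)·ln[ε/(3.7D) + √(3.17ν²L/(gD³h_f))]
√(gD⁵h_f/L) = √(9.81·0.577⁵·36.7/1940) = 0.1089
ε/(3.7D) = 2.25×10^-4; √(3.17ν²L/(gD³h_f)) = 4.32×10^-6
Q = -0.965·0.1089·ln(2.292×10^-4) = 0.8811 m³/s
Check: V = 3.37 m/s, Re = 4.25×10^6, f = 0.01891, h_f = 36.8 m ≈ 36.7 m ✓

Q ≈ 881 L/s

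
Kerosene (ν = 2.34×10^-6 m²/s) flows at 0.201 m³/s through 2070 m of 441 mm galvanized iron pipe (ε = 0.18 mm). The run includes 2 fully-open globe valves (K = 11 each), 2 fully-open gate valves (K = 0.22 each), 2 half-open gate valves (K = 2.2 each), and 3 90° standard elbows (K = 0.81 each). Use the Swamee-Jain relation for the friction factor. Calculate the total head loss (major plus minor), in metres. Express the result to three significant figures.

V = 4Q/(πD²) = 1.316 m/s; V²/2g = 0.08826 m
Re = 2.48×10^5, ε/D = 4.08×10^-4 → f = 0.01806 (Swamee-Jain)
Major: h_f = f(L/D)·V²/2g = 0.01806·4694·0.08826 = 7.483 m
Minor: ΣK = 29.3; h_m = ΣK·V²/2g = 2.583 m
Total H_L = 7.483 + 2.583 = 10.07 m

H_L ≈ 10.1 m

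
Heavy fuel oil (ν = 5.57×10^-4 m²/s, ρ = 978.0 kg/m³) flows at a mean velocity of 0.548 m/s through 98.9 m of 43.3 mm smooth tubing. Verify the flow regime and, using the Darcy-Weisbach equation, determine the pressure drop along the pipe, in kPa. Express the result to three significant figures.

Re = VD/ν = 0.548·0.04330/5.57×10^-4 = 42.6 → laminar (Re < 2300)
f = 64/Re = 1.502
h_f = f(L/D)V²/(2g) = 1.502·(98.9/0.04330)·0.548²/(2·9.81) = 52.52 m
Δp = ρg·h_f = 978.0·9.81·52.52 = 503.9 kPa

Δp ≈ 504 kPa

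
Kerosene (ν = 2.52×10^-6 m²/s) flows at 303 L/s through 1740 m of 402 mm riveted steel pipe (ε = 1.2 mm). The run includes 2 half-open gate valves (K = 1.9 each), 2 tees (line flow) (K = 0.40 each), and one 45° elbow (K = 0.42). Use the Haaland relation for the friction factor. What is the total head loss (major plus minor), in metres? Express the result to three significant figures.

V = 4Q/(πD²) = 2.387 m/s; V²/2g = 0.2905 m
Re = 3.81×10^5, ε/D = 0.00299 → f = 0.02650 (Haaland)
Major: h_f = f(L/D)·V²/2g = 0.02650·4328·0.2905 = 33.32 m
Minor: ΣK = 5.02; h_m = ΣK·V²/2g = 1.458 m
Total H_L = 33.32 + 1.458 = 34.78 m

H_L ≈ 34.8 m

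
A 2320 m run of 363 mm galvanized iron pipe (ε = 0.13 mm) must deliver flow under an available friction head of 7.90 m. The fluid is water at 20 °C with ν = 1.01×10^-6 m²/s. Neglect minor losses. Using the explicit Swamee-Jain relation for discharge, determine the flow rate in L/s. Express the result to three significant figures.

Q ≈ 124 L/s

Swamee-Jain (Type II): Q = -0.965·√(gD⁵h_f/L)·ln[ε/(3.7D) + √(3.17ν²L/(gD³h_f))]
√(gD⁵h_f/L) = √(9.81·0.363⁵·7.90/2320) = 0.01451
ε/(3.7D) = 9.68×10^-5; √(3.17ν²L/(gD³h_f)) = 4.50×10^-5
Q = -0.965·0.01451·ln(1.418×10^-4) = 0.1241 m³/s
Check: V = 1.20 m/s, Re = 4.31×10^5, f = 0.01698, h_f = 7.95 m ≈ 7.90 m ✓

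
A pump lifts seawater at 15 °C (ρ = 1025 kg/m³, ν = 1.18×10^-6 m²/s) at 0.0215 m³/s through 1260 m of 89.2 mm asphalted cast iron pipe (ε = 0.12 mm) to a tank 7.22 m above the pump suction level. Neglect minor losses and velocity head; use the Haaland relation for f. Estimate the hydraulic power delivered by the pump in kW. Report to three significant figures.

P_hyd ≈ 42.0 kW

V = 4Q/(πD²) = 3.440 m/s; Re = 2.60×10^5; ε/D = 0.00135; f = 0.02197
h_f = f(L/D)V²/2g = 187.2 m
Total head H = z + h_f = 7.22 + 187.2 = 194.5 m
P_hyd = ρgQH = 1025·9.81·0.0215·194.5 = 42.04 kW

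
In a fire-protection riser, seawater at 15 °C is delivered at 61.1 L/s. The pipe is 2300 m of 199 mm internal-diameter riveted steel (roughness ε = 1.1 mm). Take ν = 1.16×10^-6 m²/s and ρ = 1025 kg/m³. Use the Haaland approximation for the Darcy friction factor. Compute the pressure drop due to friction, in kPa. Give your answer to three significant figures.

V = 4Q/(πD²) = 4·0.0611/(π·0.199²) = 1.964 m/s
Re = VD/ν = 1.964·0.199/1.16×10^-6 = 3.37×10^5 → turbulent
ε/D = 1.1/199 = 0.00553
Haaland: f = 0.03162
h_f = f(L/D)V²/(2g) = 0.03162·(2300/0.199)·1.964²/(2·9.81) = 71.87 m
Δp = ρg·h_f = 1025·9.81·71.87 = 722.7 kPa

Δp ≈ 723 kPa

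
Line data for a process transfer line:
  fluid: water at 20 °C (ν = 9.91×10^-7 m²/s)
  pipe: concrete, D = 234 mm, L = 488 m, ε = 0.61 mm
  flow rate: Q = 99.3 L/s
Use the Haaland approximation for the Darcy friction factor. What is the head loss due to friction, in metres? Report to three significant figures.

V = 4Q/(πD²) = 4·0.0993/(π·0.234²) = 2.309 m/s
Re = VD/ν = 2.309·0.234/9.91×10^-7 = 5.45×10^5 → turbulent
ε/D = 0.61/234 = 0.00261
Haaland: f = 0.02546
h_f = f(L/D)V²/(2g) = 0.02546·(488/0.234)·2.309²/(2·9.81) = 14.43 m

h_f ≈ 14.4 m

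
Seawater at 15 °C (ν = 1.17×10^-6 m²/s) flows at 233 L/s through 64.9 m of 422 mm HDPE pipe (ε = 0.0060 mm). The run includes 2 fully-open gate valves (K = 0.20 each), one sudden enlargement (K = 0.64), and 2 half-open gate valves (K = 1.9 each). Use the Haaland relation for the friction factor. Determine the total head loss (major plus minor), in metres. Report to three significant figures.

V = 4Q/(πD²) = 1.666 m/s; V²/2g = 0.1414 m
Re = 6.01×10^5, ε/D = 1.42×10^-5 → f = 0.01283 (Haaland)
Major: h_f = f(L/D)·V²/2g = 0.01283·153.8·0.1414 = 0.2791 m
Minor: ΣK = 4.84; h_m = ΣK·V²/2g = 0.6846 m
Total H_L = 0.2791 + 0.6846 = 0.9637 m

H_L ≈ 0.964 m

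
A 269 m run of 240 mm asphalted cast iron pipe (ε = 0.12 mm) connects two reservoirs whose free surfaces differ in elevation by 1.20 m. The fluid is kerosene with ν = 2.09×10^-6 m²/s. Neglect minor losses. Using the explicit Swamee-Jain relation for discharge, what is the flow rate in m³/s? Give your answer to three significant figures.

Swamee-Jain (Type II): Q = -0.965·√(gD⁵h_f/L)·ln[ε/(3.7D) + √(3.17ν²L/(gD³h_f))]
√(gD⁵h_f/L) = √(9.81·0.240⁵·1.20/269) = 0.005903
ε/(3.7D) = 1.35×10^-4; √(3.17ν²L/(gD³h_f)) = 1.51×10^-4
Q = -0.965·0.005903·ln(2.864×10^-4) = 0.04647 m³/s
Check: V = 1.03 m/s, Re = 1.18×10^5, f = 0.02000, h_f = 1.21 m ≈ 1.20 m ✓

Q ≈ 0.0465 m³/s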